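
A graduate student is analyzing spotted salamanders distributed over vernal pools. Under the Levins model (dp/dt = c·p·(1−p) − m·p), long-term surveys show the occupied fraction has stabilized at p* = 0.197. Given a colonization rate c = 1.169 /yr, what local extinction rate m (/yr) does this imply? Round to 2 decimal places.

0.94

At equilibrium c(1−p*) = m.
m = 1.169 × (1 − 0.197) = 1.169 × 0.8030 = 0.9387.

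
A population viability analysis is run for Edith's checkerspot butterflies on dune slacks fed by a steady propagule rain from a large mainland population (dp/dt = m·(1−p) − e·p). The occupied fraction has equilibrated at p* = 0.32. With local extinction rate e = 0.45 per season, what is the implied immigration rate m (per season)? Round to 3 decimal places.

At equilibrium m(1−p*) = e·p*, so m = e·p*/(1−p*).
m = 0.45 × 0.32 / 0.6800 = 0.1440/0.6800 = 0.2118.

0.212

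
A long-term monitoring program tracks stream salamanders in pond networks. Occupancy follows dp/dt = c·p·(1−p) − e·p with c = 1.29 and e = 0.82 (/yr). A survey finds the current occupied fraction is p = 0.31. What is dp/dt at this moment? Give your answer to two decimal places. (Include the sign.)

0.02

Colonization term: c·p·(1−p) = 1.29×0.31×0.6900 = 0.27593.
Extinction term: e·p = 0.25420.
dp/dt = 0.27593 − 0.25420 = 0.02173.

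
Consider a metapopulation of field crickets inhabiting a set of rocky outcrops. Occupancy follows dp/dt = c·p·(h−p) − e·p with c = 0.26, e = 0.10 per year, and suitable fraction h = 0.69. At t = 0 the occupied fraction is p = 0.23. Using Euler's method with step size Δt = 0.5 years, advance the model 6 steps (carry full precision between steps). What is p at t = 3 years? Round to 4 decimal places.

Update rule: p ← p + [c·p·(h−p) − e·p]·Δt with Δt = 0.5.
t = 0.5: p = 0.23000 + (+0.00225) = 0.23225
t = 1: p = 0.23225 + (+0.00221) = 0.23446
t = 1.5: p = 0.23446 + (+0.00216) = 0.23662
t = 2: p = 0.23662 + (+0.00212) = 0.23874
t = 2.5: p = 0.23874 + (+0.00207) = 0.24081
t = 3: p = 0.24081 + (+0.00202) = 0.24283

0.2428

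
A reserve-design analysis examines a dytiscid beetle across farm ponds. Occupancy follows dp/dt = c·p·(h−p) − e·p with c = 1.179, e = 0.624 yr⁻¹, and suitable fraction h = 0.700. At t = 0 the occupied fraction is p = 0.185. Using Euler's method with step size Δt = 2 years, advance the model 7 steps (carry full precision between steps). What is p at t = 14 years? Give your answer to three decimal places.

Update rule: p ← p + [c·p·(h−p) − e·p]·Δt with Δt = 2.
step 1: Δp = -0.00622, p = 0.17878
step 2: Δp = -0.00339, p = 0.17539
step 3: Δp = -0.00192, p = 0.17347
step 4: Δp = -0.00112, p = 0.17235
step 5: Δp = -0.00066, p = 0.17169
step 6: Δp = -0.00039, p = 0.17131
step 7: Δp = -0.00023, p = 0.17108

0.171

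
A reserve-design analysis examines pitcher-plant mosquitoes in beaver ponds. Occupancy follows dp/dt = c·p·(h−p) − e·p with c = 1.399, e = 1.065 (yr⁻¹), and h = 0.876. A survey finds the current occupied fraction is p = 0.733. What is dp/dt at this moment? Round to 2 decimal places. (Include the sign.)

Colonization term: c·p·(h−p) = 1.399×0.733×0.1430 = 0.14664.
Extinction term: e·p = 0.78064.
dp/dt = 0.14664 − 0.78064 = -0.63400.

-0.63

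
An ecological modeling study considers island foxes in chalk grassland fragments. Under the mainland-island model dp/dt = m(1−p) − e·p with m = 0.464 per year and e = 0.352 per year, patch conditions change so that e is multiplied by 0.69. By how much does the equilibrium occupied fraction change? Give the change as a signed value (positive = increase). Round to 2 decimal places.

Before: p* = 0.464/(0.464+0.352) = 0.5686.
After: m = 0.464, e = 0.24288; p* = 0.464/0.7069 = 0.6564.
Δp* = 0.6564 − 0.5686 = +0.0878.

0.09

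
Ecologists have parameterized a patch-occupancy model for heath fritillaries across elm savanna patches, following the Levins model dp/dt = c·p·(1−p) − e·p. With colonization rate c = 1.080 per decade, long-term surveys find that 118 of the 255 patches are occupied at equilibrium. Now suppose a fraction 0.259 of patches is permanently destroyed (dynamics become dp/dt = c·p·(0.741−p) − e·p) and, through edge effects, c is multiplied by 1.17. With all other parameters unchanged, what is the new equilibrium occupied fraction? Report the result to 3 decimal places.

0.282

Observed p* = 118/255 = 0.46275.
Balance c(1−p*) = e gives e = 1.080×(1 − 0.46275) = 0.58023.
New p* = 0.741 − e/c = 0.741 − 0.58023/1.26360 = 0.28181.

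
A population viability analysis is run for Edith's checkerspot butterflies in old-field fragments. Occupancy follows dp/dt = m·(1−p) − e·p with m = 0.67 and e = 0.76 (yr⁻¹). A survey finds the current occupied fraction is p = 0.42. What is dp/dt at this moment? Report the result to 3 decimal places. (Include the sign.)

0.069

Colonization term: m·(1−p) = 0.67×0.5800 = 0.38860.
Extinction term: e·p = 0.31920.
dp/dt = 0.38860 − 0.31920 = 0.06940.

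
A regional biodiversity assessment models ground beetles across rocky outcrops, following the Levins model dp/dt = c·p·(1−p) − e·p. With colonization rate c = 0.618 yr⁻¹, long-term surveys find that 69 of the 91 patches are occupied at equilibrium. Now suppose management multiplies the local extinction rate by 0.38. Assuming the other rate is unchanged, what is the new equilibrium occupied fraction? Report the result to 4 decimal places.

0.9081

Observed p* = 69/91 = 0.75824.
Balance c(1−p*) = e gives e = 0.618×(1 − 0.75824) = 0.14941.
New p* = 1 − e/c = 1 − 0.05678/0.61800 = 0.90812.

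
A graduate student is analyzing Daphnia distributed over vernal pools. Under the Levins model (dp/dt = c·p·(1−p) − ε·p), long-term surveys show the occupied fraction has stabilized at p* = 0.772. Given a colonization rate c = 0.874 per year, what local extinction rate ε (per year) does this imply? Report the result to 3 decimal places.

At equilibrium c(1−p*) = ε.
ε = 0.874 × (1 − 0.772) = 0.874 × 0.2280 = 0.1993.

0.199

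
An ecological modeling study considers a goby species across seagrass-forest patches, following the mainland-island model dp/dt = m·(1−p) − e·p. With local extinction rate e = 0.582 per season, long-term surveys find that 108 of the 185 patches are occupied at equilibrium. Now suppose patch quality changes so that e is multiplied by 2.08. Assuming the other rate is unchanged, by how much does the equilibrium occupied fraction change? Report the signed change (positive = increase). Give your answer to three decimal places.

-0.181

Observed p* = 108/185 = 0.58378.
Balance m(1−p*) = e·p* gives m = e·p*/(1−p*) = 0.582×0.58378/0.41622 = 0.81630.
New p* = m/(m+e) = 0.81630/(0.81630+1.21056) = 0.40274.
Δp* = 0.40274 − 0.58378 = -0.18104.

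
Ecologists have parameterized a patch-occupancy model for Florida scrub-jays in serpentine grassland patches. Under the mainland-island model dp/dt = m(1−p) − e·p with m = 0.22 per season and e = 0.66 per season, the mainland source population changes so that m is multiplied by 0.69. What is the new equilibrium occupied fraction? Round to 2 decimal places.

0.19

Before: p* = 0.22/(0.22+0.66) = 0.2500.
After: m = 0.1518, e = 0.66; p* = 0.1518/0.8118 = 0.1870.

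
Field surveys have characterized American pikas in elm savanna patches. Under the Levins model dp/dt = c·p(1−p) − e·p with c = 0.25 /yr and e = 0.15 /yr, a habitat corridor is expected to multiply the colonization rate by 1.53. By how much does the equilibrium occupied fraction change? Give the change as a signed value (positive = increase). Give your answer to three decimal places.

Before: p* = 1 − 0.15/0.25 = 0.4000.
After the change, c = 0.3825, e = 0.15, so p* = 1 − 0.15/0.3825 = 0.6078.
Δp* = 0.6078 − 0.4000 = +0.2078.

0.208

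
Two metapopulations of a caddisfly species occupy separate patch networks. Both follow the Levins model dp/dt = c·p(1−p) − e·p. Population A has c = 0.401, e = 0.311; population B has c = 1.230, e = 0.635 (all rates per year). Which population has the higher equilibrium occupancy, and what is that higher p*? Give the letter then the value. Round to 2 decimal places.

B, 0.48

A: p*_A = 1 − 0.311/0.401 = 0.2244.
B: p*_B = 1 − 0.635/1.230 = 0.4837.
B is higher at 0.4837.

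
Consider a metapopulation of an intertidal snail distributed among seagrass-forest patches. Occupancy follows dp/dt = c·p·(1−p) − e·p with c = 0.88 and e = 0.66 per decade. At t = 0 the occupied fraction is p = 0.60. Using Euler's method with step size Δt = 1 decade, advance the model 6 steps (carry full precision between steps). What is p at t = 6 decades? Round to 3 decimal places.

0.278

Update rule: p ← p + [c·p·(1−p) − e·p]·Δt with Δt = 1.
p: 0.60000 → 0.41520  (Δp = -0.18480)
p: 0.41520 → 0.35484  (Δp = -0.06036)
p: 0.35484 → 0.32210  (Δp = -0.03274)
p: 0.32210 → 0.30167  (Δp = -0.02044)
p: 0.30167 → 0.28795  (Δp = -0.01372)
p: 0.28795 → 0.27833  (Δp = -0.00962)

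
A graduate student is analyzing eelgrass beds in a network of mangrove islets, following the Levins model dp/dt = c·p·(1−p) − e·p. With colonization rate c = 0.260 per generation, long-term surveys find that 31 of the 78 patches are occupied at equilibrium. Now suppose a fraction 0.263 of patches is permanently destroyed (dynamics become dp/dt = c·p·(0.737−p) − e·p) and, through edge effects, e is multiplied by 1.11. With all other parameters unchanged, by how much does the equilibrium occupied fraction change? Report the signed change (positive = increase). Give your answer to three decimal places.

Observed p* = 31/78 = 0.39744.
Balance c(1−p*) = e gives e = 0.260×(1 − 0.39744) = 0.15667.
New p* = 0.737 − e/c = 0.737 − 0.17390/0.26000 = 0.06815.
Δp* = 0.06815 − 0.39744 = -0.32929.

-0.329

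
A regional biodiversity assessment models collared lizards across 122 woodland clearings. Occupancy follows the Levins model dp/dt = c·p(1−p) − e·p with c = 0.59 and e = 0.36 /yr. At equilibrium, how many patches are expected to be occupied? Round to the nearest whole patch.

48

p* = 1 − e/c = 1 − 0.36/0.59 = 0.3898.
Expected occupied patches = N × p* = 122 × 0.3898 = 47.56 ≈ 48.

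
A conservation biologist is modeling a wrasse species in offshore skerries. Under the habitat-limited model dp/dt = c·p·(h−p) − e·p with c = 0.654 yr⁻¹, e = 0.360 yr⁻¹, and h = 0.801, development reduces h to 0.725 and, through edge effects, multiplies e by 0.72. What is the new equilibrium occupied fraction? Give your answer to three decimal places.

0.329

Before: p* = h − e/c = 0.801 − 0.360/0.654 = 0.801 − 0.5505 = 0.2505.
After: c = 0.654, e = 0.2592, h = 0.725; p* = 0.725 − 0.2592/0.654 = 0.3287.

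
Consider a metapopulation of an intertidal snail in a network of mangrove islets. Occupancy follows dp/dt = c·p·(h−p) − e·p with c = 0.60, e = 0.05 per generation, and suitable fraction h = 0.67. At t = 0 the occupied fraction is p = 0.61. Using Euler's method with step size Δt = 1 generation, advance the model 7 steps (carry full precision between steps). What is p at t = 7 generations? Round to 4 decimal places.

Update rule: p ← p + [c·p·(h−p) − e·p]·Δt with Δt = 1.
p: 0.61000 → 0.60146  (Δp = -0.00854)
p: 0.60146 → 0.59612  (Δp = -0.00534)
p: 0.59612 → 0.59274  (Δp = -0.00338)
p: 0.59274 → 0.59058  (Δp = -0.00216)
p: 0.59058 → 0.58919  (Δp = -0.00139)
p: 0.58919 → 0.58830  (Δp = -0.00089)
p: 0.58830 → 0.58772  (Δp = -0.00058)

0.5877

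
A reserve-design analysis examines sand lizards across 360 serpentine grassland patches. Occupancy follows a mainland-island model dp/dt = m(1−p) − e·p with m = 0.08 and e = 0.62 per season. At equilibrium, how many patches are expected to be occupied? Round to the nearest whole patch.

41

p* = m/(m+e) = 0.08/0.7000 = 0.1143.
Expected occupied patches = N × p* = 360 × 0.1143 = 41.14 ≈ 41.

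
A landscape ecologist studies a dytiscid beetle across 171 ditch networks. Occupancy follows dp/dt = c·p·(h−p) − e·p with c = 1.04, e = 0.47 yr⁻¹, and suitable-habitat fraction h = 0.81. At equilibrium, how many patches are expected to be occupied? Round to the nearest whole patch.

p* = h − e/c = 0.81 − 0.4519 = 0.3581.
Expected occupied patches = N × p* = 171 × 0.3581 = 61.23 ≈ 61.

61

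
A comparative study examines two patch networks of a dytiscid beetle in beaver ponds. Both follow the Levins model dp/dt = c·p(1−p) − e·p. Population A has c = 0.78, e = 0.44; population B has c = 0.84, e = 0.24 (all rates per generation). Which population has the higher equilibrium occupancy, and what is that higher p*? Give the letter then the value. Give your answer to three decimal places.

B, 0.714

A: p*_A = 1 − 0.44/0.78 = 0.4359.
B: p*_B = 1 − 0.24/0.84 = 0.7143.
B is higher at 0.7143.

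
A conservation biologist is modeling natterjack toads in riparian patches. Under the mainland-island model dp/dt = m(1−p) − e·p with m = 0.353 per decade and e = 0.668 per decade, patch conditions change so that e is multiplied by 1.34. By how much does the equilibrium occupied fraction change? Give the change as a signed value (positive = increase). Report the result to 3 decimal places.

Before: p* = 0.353/(0.353+0.668) = 0.3457.
After: m = 0.353, e = 0.89512; p* = 0.353/1.2481 = 0.2828.
Δp* = 0.2828 − 0.3457 = -0.0629.

-0.063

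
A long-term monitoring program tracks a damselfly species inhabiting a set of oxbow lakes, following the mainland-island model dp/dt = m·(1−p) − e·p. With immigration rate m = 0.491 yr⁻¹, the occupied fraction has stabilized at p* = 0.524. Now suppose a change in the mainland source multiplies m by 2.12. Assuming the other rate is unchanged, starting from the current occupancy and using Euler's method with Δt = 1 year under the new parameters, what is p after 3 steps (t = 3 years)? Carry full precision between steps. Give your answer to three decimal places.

0.720

Balance m(1−p*) = e·p* gives e = m(1−p*)/p* = 0.491×0.47600/0.52400 = 0.44602.
Starting from p₀ = 0.52400; update p ← p + (dp/dt)·Δt with the new parameters.
t = 1: p = 0.52400 + (+0.26176) = 0.78576
t = 2: p = 0.78576 + (-0.12746) = 0.65830
t = 3: p = 0.65830 + (+0.06207) = 0.72037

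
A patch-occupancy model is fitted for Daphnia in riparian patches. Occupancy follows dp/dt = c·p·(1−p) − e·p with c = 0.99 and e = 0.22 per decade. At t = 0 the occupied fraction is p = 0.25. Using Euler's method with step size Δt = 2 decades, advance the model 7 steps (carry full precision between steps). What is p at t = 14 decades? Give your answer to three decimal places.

0.778

Update rule: p ← p + [c·p·(1−p) − e·p]·Δt with Δt = 2.
p: 0.25000 → 0.51125  (Δp = +0.26125)
p: 0.51125 → 0.78105  (Δp = +0.26980)
p: 0.78105 → 0.77599  (Δp = -0.00506)
p: 0.77599 → 0.77874  (Δp = +0.00275)
p: 0.77874 → 0.77726  (Δp = -0.00148)
p: 0.77726 → 0.77806  (Δp = +0.00080)
p: 0.77806 → 0.77763  (Δp = -0.00043)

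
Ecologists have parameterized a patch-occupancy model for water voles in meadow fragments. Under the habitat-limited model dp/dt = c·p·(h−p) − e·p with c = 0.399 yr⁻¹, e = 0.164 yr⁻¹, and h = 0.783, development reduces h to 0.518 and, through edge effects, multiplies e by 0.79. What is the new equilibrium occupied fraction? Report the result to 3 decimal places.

Before: p* = h − e/c = 0.783 − 0.164/0.399 = 0.783 − 0.4110 = 0.3720.
After: c = 0.399, e = 0.12956, h = 0.518; p* = 0.518 − 0.12956/0.399 = 0.1933.

0.193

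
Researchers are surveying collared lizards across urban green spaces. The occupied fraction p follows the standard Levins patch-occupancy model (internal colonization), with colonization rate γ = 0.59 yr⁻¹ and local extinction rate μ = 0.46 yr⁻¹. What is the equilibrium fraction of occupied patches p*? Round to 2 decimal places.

At equilibrium, colonization balances extinction: γ·p*·(1−p*) = μ·p*.
So p* = 1 − μ/γ = 1 − 0.46/0.59 = 1 − 0.7797 = 0.2203.

0.22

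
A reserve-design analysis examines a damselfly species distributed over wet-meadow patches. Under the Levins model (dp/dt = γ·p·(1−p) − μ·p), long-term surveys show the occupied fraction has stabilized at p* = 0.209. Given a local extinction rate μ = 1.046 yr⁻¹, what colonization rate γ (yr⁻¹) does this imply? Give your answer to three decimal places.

1.322

At equilibrium γ(1−p*) = μ, so γ = μ/(1−p*).
γ = 1.046/(1 − 0.209) = 1.046/0.7910 = 1.3224.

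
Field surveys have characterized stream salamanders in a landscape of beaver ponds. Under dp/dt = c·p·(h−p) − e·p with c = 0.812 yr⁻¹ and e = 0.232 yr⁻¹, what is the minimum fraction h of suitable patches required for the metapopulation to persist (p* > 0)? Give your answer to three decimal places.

0.286

p* = h − e/c is positive only when h > e/c.
h_min = e/c = 0.232/0.812 = 0.2857.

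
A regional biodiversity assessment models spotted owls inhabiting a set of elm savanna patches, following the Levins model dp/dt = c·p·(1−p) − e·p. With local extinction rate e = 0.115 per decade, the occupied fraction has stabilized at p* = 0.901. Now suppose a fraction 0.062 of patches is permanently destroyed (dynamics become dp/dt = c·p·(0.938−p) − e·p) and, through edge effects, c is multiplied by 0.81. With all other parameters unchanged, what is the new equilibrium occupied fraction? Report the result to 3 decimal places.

Balance c(1−p*) = e gives c = e/(1 − 0.90100) = 0.115/0.09900 = 1.16162.
New p* = 0.938 − e/c = 0.938 − 0.11500/0.94091 = 0.81578.

0.816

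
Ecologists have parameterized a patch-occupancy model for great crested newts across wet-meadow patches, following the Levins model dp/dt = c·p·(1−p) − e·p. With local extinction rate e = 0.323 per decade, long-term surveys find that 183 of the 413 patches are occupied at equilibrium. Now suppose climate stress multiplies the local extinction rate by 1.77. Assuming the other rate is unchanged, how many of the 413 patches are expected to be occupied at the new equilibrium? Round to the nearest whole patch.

6

Observed p* = 183/413 = 0.44310.
Balance c(1−p*) = e gives c = e/(1 − 0.44310) = 0.323/0.55690 = 0.58000.
New p* = 1 − e/c = 1 − 0.57171/0.58000 = 0.01429.
Expected occupied = 413 × 0.01429 = 5.90 ≈ 6.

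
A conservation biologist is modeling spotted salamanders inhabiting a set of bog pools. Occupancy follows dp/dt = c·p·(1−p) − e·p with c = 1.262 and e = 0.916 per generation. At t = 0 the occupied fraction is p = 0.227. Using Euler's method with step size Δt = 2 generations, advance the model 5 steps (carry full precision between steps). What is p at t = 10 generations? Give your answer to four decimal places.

Update rule: p ← p + [c·p·(1−p) − e·p]·Δt with Δt = 2.
  1  |  dp/dt·Δt = +0.027025  |  p_1 = 0.254025
  2  |  dp/dt·Δt = +0.012915  |  p_2 = 0.266940
  3  |  dp/dt·Δt = +0.004870  |  p_3 = 0.271810
  4  |  dp/dt·Δt = +0.001618  |  p_4 = 0.273428
  5  |  dp/dt·Δt = +0.000511  |  p_5 = 0.273939

0.2739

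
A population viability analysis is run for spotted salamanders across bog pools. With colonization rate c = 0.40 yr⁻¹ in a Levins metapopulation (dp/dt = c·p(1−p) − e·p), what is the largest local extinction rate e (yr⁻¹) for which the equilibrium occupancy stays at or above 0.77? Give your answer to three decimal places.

1 − e/c ≥ 0.77 ⇒ e ≤ c(1 − 0.77) = 0.40 × 0.2300.
e_max = 0.0920.

0.092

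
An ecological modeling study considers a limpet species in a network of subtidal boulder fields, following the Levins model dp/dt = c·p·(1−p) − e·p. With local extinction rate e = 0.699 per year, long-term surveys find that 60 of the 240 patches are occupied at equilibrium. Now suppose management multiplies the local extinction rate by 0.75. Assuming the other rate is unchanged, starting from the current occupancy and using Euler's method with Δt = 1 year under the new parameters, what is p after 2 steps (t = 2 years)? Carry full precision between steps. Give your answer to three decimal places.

Observed p* = 60/240 = 0.25000.
Balance c(1−p*) = e gives c = e/(1 − 0.25000) = 0.699/0.75000 = 0.93200.
Starting from p₀ = 0.25000; update p ← p + (dp/dt)·Δt with the new parameters.
  1  |  dp/dt·Δt = +0.043687  |  p_1 = 0.293687
  2  |  dp/dt·Δt = +0.039364  |  p_2 = 0.333051

0.333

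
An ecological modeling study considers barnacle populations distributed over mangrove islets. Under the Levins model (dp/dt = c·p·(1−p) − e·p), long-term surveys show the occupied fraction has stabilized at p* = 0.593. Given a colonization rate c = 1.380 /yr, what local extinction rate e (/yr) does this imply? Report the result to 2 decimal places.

At equilibrium c(1−p*) = e.
e = 1.380 × (1 − 0.593) = 1.380 × 0.4070 = 0.5617.

0.56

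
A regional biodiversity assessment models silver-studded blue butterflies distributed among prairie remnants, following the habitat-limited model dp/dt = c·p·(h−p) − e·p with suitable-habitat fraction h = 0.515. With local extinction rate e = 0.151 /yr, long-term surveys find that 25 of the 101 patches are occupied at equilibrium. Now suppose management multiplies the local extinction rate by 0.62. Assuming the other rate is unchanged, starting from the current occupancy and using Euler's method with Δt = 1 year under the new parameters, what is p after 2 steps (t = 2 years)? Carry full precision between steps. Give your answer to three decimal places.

0.275

Observed p* = 25/101 = 0.24752.
Balance c(h−p*) = e gives c = e/(0.515 − 0.24752) = 0.151/0.26748 = 0.56454.
Starting from p₀ = 0.24752; update p ← p + (dp/dt)·Δt with the new parameters.
t = 1: p = 0.24752 + (+0.01420) = 0.26173
t = 2: p = 0.26173 + (+0.01292) = 0.27465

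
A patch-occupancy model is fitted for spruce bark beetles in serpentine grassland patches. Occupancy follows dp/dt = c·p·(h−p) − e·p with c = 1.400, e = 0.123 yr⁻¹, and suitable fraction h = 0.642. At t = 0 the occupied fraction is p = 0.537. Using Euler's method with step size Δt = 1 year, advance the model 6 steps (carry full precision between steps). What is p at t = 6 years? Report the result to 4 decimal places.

Update rule: p ← p + [c·p·(h−p) − e·p]·Δt with Δt = 1.
p: 0.53700 → 0.54989  (Δp = +0.01289)
p: 0.54989 → 0.55316  (Δp = +0.00328)
p: 0.55316 → 0.55392  (Δp = +0.00076)
p: 0.55392 → 0.55409  (Δp = +0.00017)
p: 0.55409 → 0.55413  (Δp = +0.00004)
p: 0.55413 → 0.55414  (Δp = +0.00001)

0.5541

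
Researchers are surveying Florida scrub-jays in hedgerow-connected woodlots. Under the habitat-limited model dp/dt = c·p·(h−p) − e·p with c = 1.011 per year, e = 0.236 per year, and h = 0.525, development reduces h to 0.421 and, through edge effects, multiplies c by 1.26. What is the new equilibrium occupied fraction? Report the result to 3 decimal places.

Before: p* = h − e/c = 0.525 − 0.236/1.011 = 0.525 − 0.2334 = 0.2916.
After: c = 1.27386, e = 0.236, h = 0.421; p* = 0.421 − 0.236/1.27386 = 0.2357.

0.236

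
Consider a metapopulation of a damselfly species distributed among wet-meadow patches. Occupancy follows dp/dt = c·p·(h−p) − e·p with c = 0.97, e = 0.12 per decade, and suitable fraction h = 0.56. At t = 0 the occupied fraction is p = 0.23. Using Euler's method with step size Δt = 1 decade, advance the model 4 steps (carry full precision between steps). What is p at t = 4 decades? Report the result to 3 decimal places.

Update rule: p ← p + [c·p·(h−p) − e·p]·Δt with Δt = 1.
  1  |  dp/dt·Δt = +0.046023  |  p_1 = 0.276023
  2  |  dp/dt·Δt = +0.042910  |  p_2 = 0.318933
  3  |  dp/dt·Δt = +0.036306  |  p_3 = 0.355239
  4  |  dp/dt·Δt = +0.027928  |  p_4 = 0.383167

0.383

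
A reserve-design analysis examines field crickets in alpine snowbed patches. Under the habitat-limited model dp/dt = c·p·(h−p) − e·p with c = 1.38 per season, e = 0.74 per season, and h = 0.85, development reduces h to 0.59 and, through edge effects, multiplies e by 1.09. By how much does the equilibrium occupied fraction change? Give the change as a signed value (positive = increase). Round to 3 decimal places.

-0.308

Before: p* = h − e/c = 0.85 − 0.74/1.38 = 0.85 − 0.5362 = 0.3138.
After: c = 1.38, e = 0.8066, h = 0.59; p* = 0.59 − 0.8066/1.38 = 0.0055.
Δp* = 0.0055 − 0.3138 = -0.3083.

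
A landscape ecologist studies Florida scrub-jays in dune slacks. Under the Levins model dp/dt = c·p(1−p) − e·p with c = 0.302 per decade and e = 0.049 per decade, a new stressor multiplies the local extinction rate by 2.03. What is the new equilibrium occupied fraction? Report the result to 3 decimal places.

Before: p* = 1 − 0.049/0.302 = 0.8377.
After the change, c = 0.302, e = 0.09947, so p* = 1 − 0.09947/0.302 = 0.6706.

0.671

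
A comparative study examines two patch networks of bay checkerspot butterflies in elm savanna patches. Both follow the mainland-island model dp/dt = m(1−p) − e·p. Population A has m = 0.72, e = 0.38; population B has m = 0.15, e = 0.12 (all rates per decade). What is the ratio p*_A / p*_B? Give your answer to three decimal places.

A: p*_A = m/(m+e) = 0.72/1.1000 = 0.6545.
B: p*_B = 0.15/0.2700 = 0.5556.
p*_A / p*_B = 0.6545/0.5556 = 1.1782.

1.178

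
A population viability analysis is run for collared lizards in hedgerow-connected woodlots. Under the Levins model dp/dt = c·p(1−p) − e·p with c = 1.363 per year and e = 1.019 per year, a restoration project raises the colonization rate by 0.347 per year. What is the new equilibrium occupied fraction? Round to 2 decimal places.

0.40

Before: p* = 1 − 1.019/1.363 = 0.2524.
After the change, c = 1.71, e = 1.019, so p* = 1 − 1.019/1.71 = 0.4041.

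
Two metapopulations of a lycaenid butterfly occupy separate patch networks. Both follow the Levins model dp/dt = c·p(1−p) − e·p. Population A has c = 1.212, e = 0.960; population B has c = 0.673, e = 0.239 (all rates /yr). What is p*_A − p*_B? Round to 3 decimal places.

A: p*_A = 1 − 0.960/1.212 = 0.2079.
B: p*_B = 1 − 0.239/0.673 = 0.6449.
p*_A − p*_B = 0.2079 − 0.6449 = -0.4370.

-0.437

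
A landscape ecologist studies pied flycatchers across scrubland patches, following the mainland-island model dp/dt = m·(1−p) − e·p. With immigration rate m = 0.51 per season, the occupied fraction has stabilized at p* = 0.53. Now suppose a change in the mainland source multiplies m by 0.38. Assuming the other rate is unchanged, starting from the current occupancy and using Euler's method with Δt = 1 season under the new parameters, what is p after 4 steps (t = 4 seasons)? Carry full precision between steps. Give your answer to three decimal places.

0.304

Balance m(1−p*) = e·p* gives e = m(1−p*)/p* = 0.51×0.47000/0.53000 = 0.45226.
Starting from p₀ = 0.53000; update p ← p + (dp/dt)·Δt with the new parameters.
t = 1: p = 0.53000 + (-0.14861) = 0.38139
t = 2: p = 0.38139 + (-0.05260) = 0.32879
t = 3: p = 0.32879 + (-0.01862) = 0.31017
t = 4: p = 0.31017 + (-0.00659) = 0.30358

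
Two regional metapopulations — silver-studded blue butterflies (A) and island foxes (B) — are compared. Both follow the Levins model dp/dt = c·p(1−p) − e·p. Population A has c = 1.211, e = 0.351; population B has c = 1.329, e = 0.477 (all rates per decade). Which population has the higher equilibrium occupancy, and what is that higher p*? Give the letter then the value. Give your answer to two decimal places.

A, 0.71

A: p*_A = 1 − 0.351/1.211 = 0.7102.
B: p*_B = 1 − 0.477/1.329 = 0.6411.
A is higher at 0.7102.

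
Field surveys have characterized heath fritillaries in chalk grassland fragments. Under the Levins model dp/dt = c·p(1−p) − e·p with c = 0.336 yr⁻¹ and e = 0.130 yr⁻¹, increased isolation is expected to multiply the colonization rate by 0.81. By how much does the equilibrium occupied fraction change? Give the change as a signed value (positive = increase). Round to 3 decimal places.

Before: p* = 1 − 0.130/0.336 = 0.6131.
After the change, c = 0.27216, e = 0.13, so p* = 1 − 0.13/0.27216 = 0.5223.
Δp* = 0.5223 − 0.6131 = -0.0908.

-0.091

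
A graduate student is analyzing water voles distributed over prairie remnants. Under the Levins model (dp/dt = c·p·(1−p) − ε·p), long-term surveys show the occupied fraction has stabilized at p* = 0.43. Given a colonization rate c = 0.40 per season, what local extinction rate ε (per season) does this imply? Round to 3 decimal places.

0.228

At equilibrium c(1−p*) = ε.
ε = 0.40 × (1 − 0.43) = 0.40 × 0.5700 = 0.2280.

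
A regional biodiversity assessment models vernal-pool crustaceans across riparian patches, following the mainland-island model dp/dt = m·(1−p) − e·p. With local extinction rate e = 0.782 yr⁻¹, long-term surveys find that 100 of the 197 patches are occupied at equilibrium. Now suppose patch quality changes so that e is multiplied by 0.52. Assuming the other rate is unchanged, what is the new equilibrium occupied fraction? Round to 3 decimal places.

Observed p* = 100/197 = 0.50761.
Balance m(1−p*) = e·p* gives m = e·p*/(1−p*) = 0.782×0.50761/0.49239 = 0.80617.
New p* = m/(m+e) = 0.80617/(0.80617+0.40664) = 0.66471.

0.665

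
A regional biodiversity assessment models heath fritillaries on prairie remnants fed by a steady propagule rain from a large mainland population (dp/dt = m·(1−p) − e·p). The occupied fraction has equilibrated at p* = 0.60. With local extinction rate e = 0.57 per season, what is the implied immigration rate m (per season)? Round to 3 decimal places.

0.855

At equilibrium m(1−p*) = e·p*, so m = e·p*/(1−p*).
m = 0.57 × 0.60 / 0.4000 = 0.3420/0.4000 = 0.8550.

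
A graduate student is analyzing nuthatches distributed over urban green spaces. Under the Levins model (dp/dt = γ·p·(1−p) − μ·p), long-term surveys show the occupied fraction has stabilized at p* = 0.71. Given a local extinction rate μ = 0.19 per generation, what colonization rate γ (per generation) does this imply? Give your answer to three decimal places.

At equilibrium γ(1−p*) = μ, so γ = μ/(1−p*).
γ = 0.19/(1 − 0.71) = 0.19/0.2900 = 0.6552.

0.655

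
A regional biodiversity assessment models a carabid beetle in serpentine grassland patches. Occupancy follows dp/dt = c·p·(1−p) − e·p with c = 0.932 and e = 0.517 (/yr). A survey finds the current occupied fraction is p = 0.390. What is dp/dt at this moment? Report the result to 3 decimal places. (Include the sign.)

0.020

Colonization term: c·p·(1−p) = 0.932×0.390×0.6100 = 0.22172.
Extinction term: e·p = 0.20163.
dp/dt = 0.22172 − 0.20163 = 0.02009.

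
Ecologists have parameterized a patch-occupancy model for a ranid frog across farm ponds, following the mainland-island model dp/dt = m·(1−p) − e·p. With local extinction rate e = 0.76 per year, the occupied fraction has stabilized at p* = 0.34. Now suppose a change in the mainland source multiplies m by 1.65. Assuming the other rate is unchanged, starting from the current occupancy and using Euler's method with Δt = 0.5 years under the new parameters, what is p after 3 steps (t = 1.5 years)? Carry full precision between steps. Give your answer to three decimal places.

Balance m(1−p*) = e·p* gives m = e·p*/(1−p*) = 0.76×0.34000/0.66000 = 0.39152.
Starting from p₀ = 0.34000; update p ← p + (dp/dt)·Δt with the new parameters.
p: 0.34000 → 0.42398  (Δp = +0.08398)
p: 0.42398 → 0.44892  (Δp = +0.02494)
p: 0.44892 → 0.45633  (Δp = +0.00741)

0.456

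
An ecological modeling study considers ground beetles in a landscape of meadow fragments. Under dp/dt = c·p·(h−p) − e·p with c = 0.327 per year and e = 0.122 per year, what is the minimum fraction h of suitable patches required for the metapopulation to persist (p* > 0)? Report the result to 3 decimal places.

0.373

p* = h − e/c is positive only when h > e/c.
h_min = e/c = 0.122/0.327 = 0.3731.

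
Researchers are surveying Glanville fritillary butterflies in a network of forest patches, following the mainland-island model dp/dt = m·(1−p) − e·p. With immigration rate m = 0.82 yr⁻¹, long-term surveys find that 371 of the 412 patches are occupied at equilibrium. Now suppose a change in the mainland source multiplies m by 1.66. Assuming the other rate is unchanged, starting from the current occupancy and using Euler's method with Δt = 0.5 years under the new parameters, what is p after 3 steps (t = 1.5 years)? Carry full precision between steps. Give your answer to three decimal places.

0.937

Observed p* = 371/412 = 0.90049.
Balance m(1−p*) = e·p* gives e = m(1−p*)/p* = 0.82×0.09951/0.90049 = 0.09062.
Starting from p₀ = 0.90049; update p ← p + (dp/dt)·Δt with the new parameters.
t = 0.5: p = 0.90049 + (+0.02693) = 0.92741
t = 1: p = 0.92741 + (+0.00738) = 0.93479
t = 1.5: p = 0.93479 + (+0.00202) = 0.93682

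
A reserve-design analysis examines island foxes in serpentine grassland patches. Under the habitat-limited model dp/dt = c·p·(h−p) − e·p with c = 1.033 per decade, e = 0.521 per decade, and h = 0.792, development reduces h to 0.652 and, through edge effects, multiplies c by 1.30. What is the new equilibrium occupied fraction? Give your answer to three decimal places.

Before: p* = h − e/c = 0.792 − 0.521/1.033 = 0.792 − 0.5044 = 0.2876.
After: c = 1.3429, e = 0.521, h = 0.652; p* = 0.652 − 0.521/1.3429 = 0.2640.

0.264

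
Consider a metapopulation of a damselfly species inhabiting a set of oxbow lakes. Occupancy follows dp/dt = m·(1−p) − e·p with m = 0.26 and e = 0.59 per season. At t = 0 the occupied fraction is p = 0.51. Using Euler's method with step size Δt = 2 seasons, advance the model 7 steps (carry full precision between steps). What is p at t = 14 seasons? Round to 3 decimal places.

Update rule: p ← p + [m·(1−p) − e·p]·Δt with Δt = 2.
  1  |  dp/dt·Δt = -0.347000  |  p_1 = 0.163000
  2  |  dp/dt·Δt = +0.242900  |  p_2 = 0.405900
  3  |  dp/dt·Δt = -0.170030  |  p_3 = 0.235870
  4  |  dp/dt·Δt = +0.119021  |  p_4 = 0.354891
  5  |  dp/dt·Δt = -0.083315  |  p_5 = 0.271576
  6  |  dp/dt·Δt = +0.058320  |  p_6 = 0.329897
  7  |  dp/dt·Δt = -0.040824  |  p_7 = 0.289072

0.289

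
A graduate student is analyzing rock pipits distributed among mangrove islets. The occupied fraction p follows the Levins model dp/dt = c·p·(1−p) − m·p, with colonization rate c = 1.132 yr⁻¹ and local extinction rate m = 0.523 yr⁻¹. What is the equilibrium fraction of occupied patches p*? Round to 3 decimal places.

0.538

At equilibrium, colonization balances extinction: c·p*·(1−p*) = m·p*.
So p* = 1 − m/c = 1 − 0.523/1.132 = 1 − 0.4620 = 0.5380.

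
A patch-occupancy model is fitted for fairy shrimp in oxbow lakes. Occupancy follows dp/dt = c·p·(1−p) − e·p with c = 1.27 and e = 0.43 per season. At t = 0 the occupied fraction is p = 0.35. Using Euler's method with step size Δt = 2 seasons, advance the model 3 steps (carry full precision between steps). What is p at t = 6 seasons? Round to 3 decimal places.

0.646

Update rule: p ← p + [c·p·(1−p) − e·p]·Δt with Δt = 2.
p: 0.35000 → 0.62685  (Δp = +0.27685)
p: 0.62685 → 0.68189  (Δp = +0.05504)
p: 0.68189 → 0.64643  (Δp = -0.03546)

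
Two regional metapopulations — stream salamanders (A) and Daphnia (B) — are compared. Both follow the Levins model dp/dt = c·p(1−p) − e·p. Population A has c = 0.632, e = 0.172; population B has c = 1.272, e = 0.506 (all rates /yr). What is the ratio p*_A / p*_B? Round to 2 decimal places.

1.21

A: p*_A = 1 − 0.172/0.632 = 0.7278.
B: p*_B = 1 − 0.506/1.272 = 0.6022.
p*_A / p*_B = 0.7278/0.6022 = 1.2086.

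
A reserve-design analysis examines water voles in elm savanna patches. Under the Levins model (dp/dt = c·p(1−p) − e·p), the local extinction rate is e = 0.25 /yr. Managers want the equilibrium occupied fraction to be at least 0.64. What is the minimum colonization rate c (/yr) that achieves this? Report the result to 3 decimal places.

0.694

p* = 1 − e/c ≥ 0.64 requires e/c ≤ 0.3600, i.e. c ≥ e/0.3600.
c_min = 0.25/0.3600 = 0.6944.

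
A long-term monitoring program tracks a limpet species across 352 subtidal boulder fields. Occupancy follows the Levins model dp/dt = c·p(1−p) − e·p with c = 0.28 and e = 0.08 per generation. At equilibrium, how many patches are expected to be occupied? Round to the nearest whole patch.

251

p* = 1 − e/c = 1 − 0.08/0.28 = 0.7143.
Expected occupied patches = N × p* = 352 × 0.7143 = 251.43 ≈ 251.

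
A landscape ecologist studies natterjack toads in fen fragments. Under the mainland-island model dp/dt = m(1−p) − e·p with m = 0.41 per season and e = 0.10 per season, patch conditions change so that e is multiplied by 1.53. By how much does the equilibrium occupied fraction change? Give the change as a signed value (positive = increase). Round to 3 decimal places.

Before: p* = 0.41/(0.41+0.10) = 0.8039.
After: m = 0.41, e = 0.153; p* = 0.41/0.5630 = 0.7282.
Δp* = 0.7282 − 0.8039 = -0.0757.

-0.076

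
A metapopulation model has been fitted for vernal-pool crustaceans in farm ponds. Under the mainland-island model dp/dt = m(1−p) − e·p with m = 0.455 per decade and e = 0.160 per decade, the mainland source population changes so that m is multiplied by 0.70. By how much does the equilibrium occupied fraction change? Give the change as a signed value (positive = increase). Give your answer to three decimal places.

-0.074

Before: p* = 0.455/(0.455+0.160) = 0.7398.
After: m = 0.3185, e = 0.16; p* = 0.3185/0.4785 = 0.6656.
Δp* = 0.6656 − 0.7398 = -0.0742.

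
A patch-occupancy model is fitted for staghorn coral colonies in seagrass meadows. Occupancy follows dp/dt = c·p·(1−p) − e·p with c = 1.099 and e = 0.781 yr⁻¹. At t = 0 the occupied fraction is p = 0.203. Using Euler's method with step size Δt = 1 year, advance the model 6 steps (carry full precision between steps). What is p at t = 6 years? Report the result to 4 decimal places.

Update rule: p ← p + [c·p·(1−p) − e·p]·Δt with Δt = 1.
  1  |  dp/dt·Δt = +0.019265  |  p_1 = 0.222265
  2  |  dp/dt·Δt = +0.016388  |  p_2 = 0.238653
  3  |  dp/dt·Δt = +0.013298  |  p_3 = 0.251951
  4  |  dp/dt·Δt = +0.010357  |  p_4 = 0.262308
  5  |  dp/dt·Δt = +0.007797  |  p_5 = 0.270104
  6  |  dp/dt·Δt = +0.005714  |  p_6 = 0.275819

0.2758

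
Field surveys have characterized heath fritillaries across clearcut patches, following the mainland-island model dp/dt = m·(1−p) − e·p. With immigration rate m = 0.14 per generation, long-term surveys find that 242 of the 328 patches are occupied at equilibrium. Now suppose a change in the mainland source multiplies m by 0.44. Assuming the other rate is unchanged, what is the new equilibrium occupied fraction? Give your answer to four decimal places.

0.5532

Observed p* = 242/328 = 0.73780.
Balance m(1−p*) = e·p* gives e = m(1−p*)/p* = 0.14×0.26220/0.73780 = 0.04975.
New p* = m/(m+e) = 0.06160/(0.06160+0.04975) = 0.55321.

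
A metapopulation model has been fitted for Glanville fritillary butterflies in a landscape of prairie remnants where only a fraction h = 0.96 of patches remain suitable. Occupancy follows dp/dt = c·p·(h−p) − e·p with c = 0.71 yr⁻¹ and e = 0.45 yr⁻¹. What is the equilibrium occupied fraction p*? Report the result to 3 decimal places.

Setting dp/dt = 0 and dividing by p* gives c·(h−p*) = e.
So p* = h − e/c = 0.96 − 0.45/0.71 = 0.96 − 0.6338 = 0.3262.

0.326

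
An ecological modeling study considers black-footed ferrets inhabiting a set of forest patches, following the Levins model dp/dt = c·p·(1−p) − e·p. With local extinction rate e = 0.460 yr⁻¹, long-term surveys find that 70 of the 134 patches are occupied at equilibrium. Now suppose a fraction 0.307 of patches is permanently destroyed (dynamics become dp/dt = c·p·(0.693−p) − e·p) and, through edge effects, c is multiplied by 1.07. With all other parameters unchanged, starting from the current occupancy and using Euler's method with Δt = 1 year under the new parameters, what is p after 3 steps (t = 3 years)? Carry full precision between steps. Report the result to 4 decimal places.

Observed p* = 70/134 = 0.52239.
Balance c(1−p*) = e gives c = e/(1 − 0.52239) = 0.460/0.47761 = 0.96312.
Starting from p₀ = 0.52239; update p ← p + (dp/dt)·Δt with the new parameters.
  1  |  dp/dt·Δt = -0.148451  |  p_1 = 0.373937
  2  |  dp/dt·Δt = -0.049058  |  p_2 = 0.324880
  3  |  dp/dt·Δt = -0.026197  |  p_3 = 0.298683

0.2987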